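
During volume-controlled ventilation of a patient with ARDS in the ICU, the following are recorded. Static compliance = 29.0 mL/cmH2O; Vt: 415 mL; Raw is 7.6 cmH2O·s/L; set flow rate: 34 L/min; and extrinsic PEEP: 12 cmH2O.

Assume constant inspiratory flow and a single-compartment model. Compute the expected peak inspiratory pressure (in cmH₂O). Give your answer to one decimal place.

Flow: 34 L/min ÷ 60 = 0.5667 L/s.
Equation of motion (constant flow): PIP = Vt/C + R·V̇ + PEEP.
PIP = 415/29.0 + 7.6×0.5667 + 12 = 14.31 + 4.307 + 12 = 30.617 cmH2O.

30.6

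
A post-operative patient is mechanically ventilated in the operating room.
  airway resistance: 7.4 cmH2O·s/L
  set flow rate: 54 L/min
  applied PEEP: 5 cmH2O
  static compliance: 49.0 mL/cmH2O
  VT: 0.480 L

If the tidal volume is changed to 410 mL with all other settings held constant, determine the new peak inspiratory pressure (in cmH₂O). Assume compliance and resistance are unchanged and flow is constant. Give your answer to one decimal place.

Flow: 54 L/min ÷ 60 = 0.9 L/s.
PIP = Vt/C + R·V̇ + PEEP (constant-flow equation of motion).
Only the elastic term changes: ΔPIP = ΔVt / C = (410 − 480) / 49.0 = -1.429 cmH2O.
Original PIP = 480/49.0 + 7.4×0.9 + 5 = 21.456 cmH2O; new PIP = 21.456 + (-1.429) = 20.027 cmH2O.

20.0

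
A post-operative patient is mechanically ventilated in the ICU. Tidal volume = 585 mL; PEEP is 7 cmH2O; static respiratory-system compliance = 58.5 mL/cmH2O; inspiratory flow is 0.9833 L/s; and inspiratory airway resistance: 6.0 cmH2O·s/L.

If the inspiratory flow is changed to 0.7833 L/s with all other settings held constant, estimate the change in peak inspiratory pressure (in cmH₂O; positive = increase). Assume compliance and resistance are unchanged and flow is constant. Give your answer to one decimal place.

-1.2

PIP = Vt/C + R·V̇ + PEEP (constant-flow equation of motion).
Only the resistive term changes: ΔPIP = R × ΔV̇ = 6.0 × (0.7833 − 0.9833) = 6.0 × -0.2 = -1.2 cmH2O.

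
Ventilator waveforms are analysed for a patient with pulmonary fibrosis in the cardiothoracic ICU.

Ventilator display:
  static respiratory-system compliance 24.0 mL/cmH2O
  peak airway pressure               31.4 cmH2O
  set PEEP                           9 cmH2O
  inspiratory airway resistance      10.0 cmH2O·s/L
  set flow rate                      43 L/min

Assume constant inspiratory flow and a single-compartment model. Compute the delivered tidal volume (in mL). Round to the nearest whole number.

366

Flow: 43 L/min ÷ 60 = 0.7167 L/s.
Equation of motion (constant flow): PIP = Vt/C + R·V̇ + PEEP.
Vt/C = PIP − R·V̇ − PEEP = 31.4 − 7.167 − 9 = 15.233 cmH2O.
Vt = C × 15.233 = 24.0 × 15.233 = 365.59 mL.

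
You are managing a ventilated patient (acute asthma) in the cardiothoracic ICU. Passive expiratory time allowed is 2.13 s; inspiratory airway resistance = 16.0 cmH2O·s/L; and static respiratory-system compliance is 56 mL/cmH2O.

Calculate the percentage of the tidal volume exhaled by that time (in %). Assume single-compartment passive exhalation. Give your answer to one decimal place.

90.7

τ = R × C = 16.0 × 56 mL/cmH2O = 16.0 × 0.056 L/cmH2O = 0.896 s.
Passive exhalation: V(t)/V₀ = e^(−t/τ) = e^(−2.13/0.896) = 0.09281.
Fraction exhaled = 1 − 0.09281 = 0.9072 → 90.72%.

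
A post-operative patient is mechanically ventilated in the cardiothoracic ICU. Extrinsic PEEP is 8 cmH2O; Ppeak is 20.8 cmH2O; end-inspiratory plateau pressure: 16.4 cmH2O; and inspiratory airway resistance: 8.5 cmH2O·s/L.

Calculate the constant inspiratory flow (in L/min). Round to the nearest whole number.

31

flow = (PIP − Pplat) / Raw = (20.8 − 16.4) / 8.5 = 0.5176 L/s × 60 = 31.056 L/min.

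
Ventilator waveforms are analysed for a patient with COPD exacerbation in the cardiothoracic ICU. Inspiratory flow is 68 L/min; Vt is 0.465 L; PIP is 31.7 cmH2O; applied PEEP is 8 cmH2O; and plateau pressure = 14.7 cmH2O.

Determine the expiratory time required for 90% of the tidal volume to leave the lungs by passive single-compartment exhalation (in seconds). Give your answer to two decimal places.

Flow: 68 L/min ÷ 60 = 1.1333 L/s.
R = (PIP − Pplat)/V̇ = (31.7 − 14.7) / 1.1333 = 17.0/1.1333 = 15.0 cmH2O·s/L.
C = Vt/(Pplat − PEEP) = 465.0 / (14.7 − 8) = 465.0/6.7 = 69.403 mL/cmH2O.
τ = R × C = 15.0 × 0.0694 L/cmH2O = 1.041 s.
t = −τ·ln(1 − 0.90) = −1.041·ln(0.1) = 2.397 s.

2.40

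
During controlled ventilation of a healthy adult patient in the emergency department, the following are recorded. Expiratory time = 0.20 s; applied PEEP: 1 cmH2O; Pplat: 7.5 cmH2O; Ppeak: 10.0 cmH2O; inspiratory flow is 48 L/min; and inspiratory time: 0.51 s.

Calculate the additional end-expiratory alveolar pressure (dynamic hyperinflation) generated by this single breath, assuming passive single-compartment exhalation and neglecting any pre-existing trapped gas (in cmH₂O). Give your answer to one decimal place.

Flow: 48 L/min ÷ 60 = 0.8 L/s.
Vt = flow × Ti = 0.8 L/s × 0.51 s × 1000 mL/L = 408.0 mL.
R = (PIP − Pplat)/V̇ = (10.0 − 7.5) / 0.8 = 2.5/0.8 = 3.125 cmH2O·s/L.
C = Vt/(Pplat − PEEP) = 408.0 / (7.5 − 1) = 408.0/6.5 = 62.769 mL/cmH2O.
τ = R × C = 3.125 × 0.06277 L/cmH2O = 0.1962 s.
Fraction remaining = e^(−Te/τ) = e^(−0.20/0.1962) = 0.3608; trapped volume = 408.0 × 0.3608 = 147.21 mL.
Additional alveolar pressure from trapping ≈ V_trapped / C = 147.21 / 62.769 = 2.345 cmH2O.

2.3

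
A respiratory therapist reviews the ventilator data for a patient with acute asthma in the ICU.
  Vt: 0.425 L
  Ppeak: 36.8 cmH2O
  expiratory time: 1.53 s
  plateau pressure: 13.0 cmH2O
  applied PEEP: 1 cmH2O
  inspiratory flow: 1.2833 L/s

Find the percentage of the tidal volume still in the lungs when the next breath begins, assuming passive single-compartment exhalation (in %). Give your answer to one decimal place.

9.7

R = (PIP − Pplat)/V̇ = (36.8 − 13.0) / 1.2833 = 23.8/1.2833 = 18.546 cmH2O·s/L.
C = Vt/(Pplat − PEEP) = 425.0 / (13.0 − 1) = 425.0/12.0 = 35.417 mL/cmH2O.
τ = R × C = 18.546 × 0.03542 L/cmH2O = 0.6569 s.
Fraction remaining at end-expiration = e^(−Te/τ) = e^(−1.53/0.6569) = 0.09738 → 9.738%.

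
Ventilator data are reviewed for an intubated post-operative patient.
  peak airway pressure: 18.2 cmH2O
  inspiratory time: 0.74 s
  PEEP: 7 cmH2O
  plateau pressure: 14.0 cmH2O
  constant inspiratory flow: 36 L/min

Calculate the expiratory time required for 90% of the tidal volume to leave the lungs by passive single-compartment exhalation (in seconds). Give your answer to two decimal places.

1.02

Flow: 36 L/min ÷ 60 = 0.6 L/s.
Vt = flow × Ti = 0.6 L/s × 0.74 s × 1000 mL/L = 444.0 mL.
R = (PIP − Pplat)/V̇ = (18.2 − 14.0) / 0.6 = 4.2/0.6 = 7.0 cmH2O·s/L.
C = Vt/(Pplat − PEEP) = 444.0 / (14.0 − 7) = 444.0/7.0 = 63.429 mL/cmH2O.
τ = R × C = 7.0 × 0.06343 L/cmH2O = 0.444 s.
t = −τ·ln(1 − 0.90) = −0.444·ln(0.1) = 1.022 s.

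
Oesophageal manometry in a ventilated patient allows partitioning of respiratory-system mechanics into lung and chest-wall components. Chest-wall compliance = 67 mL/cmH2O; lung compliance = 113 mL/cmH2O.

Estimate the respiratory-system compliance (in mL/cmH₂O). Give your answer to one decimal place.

42.1

Lung and chest wall are elastances in series: 1/Crs = 1/CL + 1/Ccw.
1/Crs = 1/113 + 1/67 = 0.02377.
Crs = 42.07 mL/cmH2O.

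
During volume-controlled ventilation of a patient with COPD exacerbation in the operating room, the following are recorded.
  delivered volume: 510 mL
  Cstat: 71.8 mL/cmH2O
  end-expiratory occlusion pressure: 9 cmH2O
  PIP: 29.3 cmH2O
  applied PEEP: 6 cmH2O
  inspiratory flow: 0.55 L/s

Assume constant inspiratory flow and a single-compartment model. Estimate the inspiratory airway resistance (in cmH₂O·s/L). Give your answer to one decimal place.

Total PEEP = 9 cmH2O (set 6 + intrinsic 3); this is the baseline alveolar pressure.
Equation of motion (constant flow): PIP = Vt/C + R·V̇ + PEEP.
R·V̇ = PIP − Vt/C − PEEP = 29.3 − 510/71.8 − 9 = 29.3 − 7.103 − 9 = 13.197 cmH2O.
R = 13.197 / 0.55 = 23.995 cmH2O·s/L.

24.0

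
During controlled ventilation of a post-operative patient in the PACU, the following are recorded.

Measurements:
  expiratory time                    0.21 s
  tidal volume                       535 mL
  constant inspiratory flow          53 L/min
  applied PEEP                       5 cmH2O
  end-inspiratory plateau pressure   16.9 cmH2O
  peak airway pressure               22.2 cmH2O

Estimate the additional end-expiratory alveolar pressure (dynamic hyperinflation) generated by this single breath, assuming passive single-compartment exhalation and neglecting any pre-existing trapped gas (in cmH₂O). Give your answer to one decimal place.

5.5

Flow: 53 L/min ÷ 60 = 0.8833 L/s.
R = (PIP − Pplat)/V̇ = (22.2 − 16.9) / 0.8833 = 5.3/0.8833 = 6.0 cmH2O·s/L.
C = Vt/(Pplat − PEEP) = 535.0 / (16.9 − 5) = 535.0/11.9 = 44.958 mL/cmH2O.
τ = R × C = 6.0 × 0.04496 L/cmH2O = 0.2698 s.
Fraction remaining = e^(−Te/τ) = e^(−0.21/0.2698) = 0.4592; trapped volume = 535.0 × 0.4592 = 245.67 mL.
Additional alveolar pressure from trapping ≈ V_trapped / C = 245.67 / 44.958 = 5.464 cmH2O.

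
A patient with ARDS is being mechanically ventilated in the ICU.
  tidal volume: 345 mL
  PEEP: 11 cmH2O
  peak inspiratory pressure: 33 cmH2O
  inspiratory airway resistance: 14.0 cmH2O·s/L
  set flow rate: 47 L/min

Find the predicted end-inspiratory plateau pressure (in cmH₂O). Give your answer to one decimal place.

Flow: 47 L/min ÷ 60 = 0.7833 L/s.
Pplat = PIP − Raw × flow = 33 − 14.0 × 0.7833 = 33 − 10.966 = 22.034 cmH2O.

22.0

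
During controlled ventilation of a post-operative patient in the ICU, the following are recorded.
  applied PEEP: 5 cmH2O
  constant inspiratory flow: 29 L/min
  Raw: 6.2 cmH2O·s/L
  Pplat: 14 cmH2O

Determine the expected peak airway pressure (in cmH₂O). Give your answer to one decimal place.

Flow: 29 L/min ÷ 60 = 0.4833 L/s.
PIP = Pplat + Raw × flow = 14 + 6.2 × 0.4833 = 14 + 2.996 = 16.996 cmH2O.

17.0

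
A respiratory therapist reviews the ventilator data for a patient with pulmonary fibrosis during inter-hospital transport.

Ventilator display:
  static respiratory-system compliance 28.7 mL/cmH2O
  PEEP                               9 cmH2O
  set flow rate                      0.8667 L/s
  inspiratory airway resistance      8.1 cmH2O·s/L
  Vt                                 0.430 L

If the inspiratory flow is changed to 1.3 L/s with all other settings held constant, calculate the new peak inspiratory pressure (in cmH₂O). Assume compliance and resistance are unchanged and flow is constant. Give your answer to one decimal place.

34.5

PIP = Vt/C + R·V̇ + PEEP (constant-flow equation of motion).
Only the resistive term changes: ΔPIP = R × ΔV̇ = 8.1 × (1.3 − 0.8667) = 8.1 × 0.4333 = 3.51 cmH2O.
Original PIP = 430/28.7 + 8.1×0.8667 + 9 = 31.003 cmH2O; new PIP = 31.003 + (3.51) = 34.513 cmH2O.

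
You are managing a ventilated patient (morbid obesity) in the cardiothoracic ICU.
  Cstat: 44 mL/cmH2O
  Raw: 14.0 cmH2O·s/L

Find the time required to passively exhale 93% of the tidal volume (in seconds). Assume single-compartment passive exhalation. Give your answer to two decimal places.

τ = R × C = 14.0 × 44 mL/cmH2O = 14.0 × 0.044 L/cmH2O = 0.616 s.
Exhaled fraction f = 1 − e^(−t/τ) → t = −τ·ln(1 − f) = −0.616·ln(0.07) = 1.638 s.

1.64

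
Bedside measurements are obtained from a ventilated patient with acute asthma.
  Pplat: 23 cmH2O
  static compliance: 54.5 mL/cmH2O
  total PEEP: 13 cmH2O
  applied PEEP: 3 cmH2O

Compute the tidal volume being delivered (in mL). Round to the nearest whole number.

545

End-expiratory occlusion gives total PEEP = 13 cmH2O (intrinsic PEEP = 13 − 3 = 10). Use total PEEP for the elastic gradient.
Vt = Cstat × (Pplat − PEEPtotal) = 54.5 × (23 − 13) = 54.5 × 10.0 = 545.0 mL.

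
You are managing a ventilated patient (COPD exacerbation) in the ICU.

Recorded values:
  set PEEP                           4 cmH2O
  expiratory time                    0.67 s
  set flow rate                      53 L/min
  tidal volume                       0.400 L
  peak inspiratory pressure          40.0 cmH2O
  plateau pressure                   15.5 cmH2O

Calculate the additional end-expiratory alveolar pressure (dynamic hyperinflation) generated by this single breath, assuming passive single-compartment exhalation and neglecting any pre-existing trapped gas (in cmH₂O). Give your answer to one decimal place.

Flow: 53 L/min ÷ 60 = 0.8833 L/s.
R = (PIP − Pplat)/V̇ = (40.0 − 15.5) / 0.8833 = 24.5/0.8833 = 27.737 cmH2O·s/L.
C = Vt/(Pplat − PEEP) = 400.0 / (15.5 − 4) = 400.0/11.5 = 34.783 mL/cmH2O.
τ = R × C = 27.737 × 0.03478 L/cmH2O = 0.9647 s.
Fraction remaining = e^(−Te/τ) = e^(−0.67/0.9647) = 0.4993; trapped volume = 400.0 × 0.4993 = 199.72 mL.
Additional alveolar pressure from trapping ≈ V_trapped / C = 199.72 / 34.783 = 5.742 cmH2O.

5.7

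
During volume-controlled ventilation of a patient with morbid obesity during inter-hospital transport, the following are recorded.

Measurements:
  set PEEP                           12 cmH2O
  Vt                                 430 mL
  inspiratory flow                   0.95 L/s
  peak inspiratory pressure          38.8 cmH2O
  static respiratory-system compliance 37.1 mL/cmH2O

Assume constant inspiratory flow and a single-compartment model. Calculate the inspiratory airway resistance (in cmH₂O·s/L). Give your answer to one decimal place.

16.0

Equation of motion (constant flow): PIP = Vt/C + R·V̇ + PEEP.
R·V̇ = PIP − Vt/C − PEEP = 38.8 − 430/37.1 − 12 = 38.8 − 11.59 − 12 = 15.21 cmH2O.
R = 15.21 / 0.95 = 16.011 cmH2O·s/L.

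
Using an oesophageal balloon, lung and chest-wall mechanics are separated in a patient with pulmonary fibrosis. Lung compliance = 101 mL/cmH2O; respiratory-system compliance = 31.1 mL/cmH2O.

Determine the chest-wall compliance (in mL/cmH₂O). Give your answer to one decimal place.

44.9

1/Ccw = 1/Crs − 1/CL.
1/Ccw = 1/31.1 − 1/101 = 0.02225.
Ccw = 44.944 mL/cmH2O.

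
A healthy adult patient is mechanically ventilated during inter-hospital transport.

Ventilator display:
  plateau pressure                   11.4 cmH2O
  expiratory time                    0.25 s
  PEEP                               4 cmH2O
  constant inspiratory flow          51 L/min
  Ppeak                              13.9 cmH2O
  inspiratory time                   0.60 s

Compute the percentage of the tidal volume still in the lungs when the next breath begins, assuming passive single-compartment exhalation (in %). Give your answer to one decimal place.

Flow: 51 L/min ÷ 60 = 0.85 L/s.
Vt = flow × Ti = 0.85 L/s × 0.60 s × 1000 mL/L = 510.0 mL.
R = (PIP − Pplat)/V̇ = (13.9 − 11.4) / 0.85 = 2.5/0.85 = 2.941 cmH2O·s/L.
C = Vt/(Pplat − PEEP) = 510.0 / (11.4 − 4) = 510.0/7.4 = 68.919 mL/cmH2O.
τ = R × C = 2.941 × 0.06892 L/cmH2O = 0.2027 s.
Fraction remaining at end-expiration = e^(−Te/τ) = e^(−0.25/0.2027) = 0.2913 → 29.13%.

29.1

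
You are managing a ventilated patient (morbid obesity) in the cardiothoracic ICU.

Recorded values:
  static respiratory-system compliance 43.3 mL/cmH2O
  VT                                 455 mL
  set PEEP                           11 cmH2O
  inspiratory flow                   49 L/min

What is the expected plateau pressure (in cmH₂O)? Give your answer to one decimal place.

21.5

Pplat = PEEP + Vt / Cstat = 11 + 455 / 43.3 = 11 + 10.508 = 21.508 cmH2O.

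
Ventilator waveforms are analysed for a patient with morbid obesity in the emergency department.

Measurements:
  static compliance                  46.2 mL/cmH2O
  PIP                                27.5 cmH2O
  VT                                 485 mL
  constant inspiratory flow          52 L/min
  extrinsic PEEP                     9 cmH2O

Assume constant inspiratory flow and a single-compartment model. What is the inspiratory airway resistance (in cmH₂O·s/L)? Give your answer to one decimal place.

9.2

Flow: 52 L/min ÷ 60 = 0.8667 L/s.
Equation of motion (constant flow): PIP = Vt/C + R·V̇ + PEEP.
R·V̇ = PIP − Vt/C − PEEP = 27.5 − 485/46.2 − 9 = 27.5 − 10.498 − 9 = 8.002 cmH2O.
R = 8.002 / 0.8667 = 9.233 cmH2O·s/L.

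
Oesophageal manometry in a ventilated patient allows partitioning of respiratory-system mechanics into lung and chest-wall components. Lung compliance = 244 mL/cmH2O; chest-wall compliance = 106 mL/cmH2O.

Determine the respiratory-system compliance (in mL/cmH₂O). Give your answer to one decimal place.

73.9

Lung and chest wall are elastances in series: 1/Crs = 1/CL + 1/Ccw.
1/Crs = 1/244 + 1/106 = 0.01353.
Crs = 73.91 mL/cmH2O.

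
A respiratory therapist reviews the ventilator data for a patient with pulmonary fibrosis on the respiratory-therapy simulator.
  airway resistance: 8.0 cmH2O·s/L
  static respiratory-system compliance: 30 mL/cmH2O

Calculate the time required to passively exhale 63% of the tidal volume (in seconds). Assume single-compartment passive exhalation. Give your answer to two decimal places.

0.24

τ = R × C = 8.0 × 30 mL/cmH2O = 8.0 × 0.030 L/cmH2O = 0.24 s.
Exhaled fraction f = 1 − e^(−t/τ) → t = −τ·ln(1 − f) = −0.24·ln(0.37) = 0.2386 s.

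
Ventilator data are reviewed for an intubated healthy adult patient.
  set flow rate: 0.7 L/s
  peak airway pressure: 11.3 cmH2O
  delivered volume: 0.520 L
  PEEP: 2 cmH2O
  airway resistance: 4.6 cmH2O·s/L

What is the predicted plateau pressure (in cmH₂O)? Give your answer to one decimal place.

8.1

Pplat = PIP − Raw × flow = 11.3 − 4.6 × 0.7 = 11.3 − 3.22 = 8.08 cmH2O.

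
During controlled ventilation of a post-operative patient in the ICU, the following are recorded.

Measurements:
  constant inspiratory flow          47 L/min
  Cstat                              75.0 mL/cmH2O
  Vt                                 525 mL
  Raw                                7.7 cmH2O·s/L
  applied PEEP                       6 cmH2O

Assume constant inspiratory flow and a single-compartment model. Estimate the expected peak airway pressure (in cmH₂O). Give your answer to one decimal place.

Flow: 47 L/min ÷ 60 = 0.7833 L/s.
Equation of motion (constant flow): PIP = Vt/C + R·V̇ + PEEP.
PIP = 525/75.0 + 7.7×0.7833 + 6 = 7.0 + 6.031 + 6 = 19.031 cmH2O.

19.0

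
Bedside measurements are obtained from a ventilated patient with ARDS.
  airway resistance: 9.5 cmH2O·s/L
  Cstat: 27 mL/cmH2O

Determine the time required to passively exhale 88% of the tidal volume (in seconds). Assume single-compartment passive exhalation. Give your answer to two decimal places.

0.54

τ = R × C = 9.5 × 27 mL/cmH2O = 9.5 × 0.027 L/cmH2O = 0.2565 s.
Exhaled fraction f = 1 − e^(−t/τ) → t = −τ·ln(1 − f) = −0.2565·ln(0.12) = 0.5438 s.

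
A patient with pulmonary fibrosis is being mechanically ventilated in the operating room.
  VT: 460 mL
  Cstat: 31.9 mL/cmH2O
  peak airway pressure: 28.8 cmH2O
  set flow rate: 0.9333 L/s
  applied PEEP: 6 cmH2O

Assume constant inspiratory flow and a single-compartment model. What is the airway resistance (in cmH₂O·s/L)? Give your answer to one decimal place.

9.0

Equation of motion (constant flow): PIP = Vt/C + R·V̇ + PEEP.
R·V̇ = PIP − Vt/C − PEEP = 28.8 − 460/31.9 − 6 = 28.8 − 14.42 − 6 = 8.38 cmH2O.
R = 8.38 / 0.9333 = 8.979 cmH2O·s/L.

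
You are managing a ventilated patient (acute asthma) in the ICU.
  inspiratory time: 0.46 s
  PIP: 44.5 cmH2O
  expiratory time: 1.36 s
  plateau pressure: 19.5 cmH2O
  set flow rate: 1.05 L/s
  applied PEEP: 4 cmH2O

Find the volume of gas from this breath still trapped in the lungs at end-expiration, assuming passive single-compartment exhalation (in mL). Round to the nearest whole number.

Vt = flow × Ti = 1.05 L/s × 0.46 s × 1000 mL/L = 483.0 mL.
R = (PIP − Pplat)/V̇ = (44.5 − 19.5) / 1.05 = 25.0/1.05 = 23.81 cmH2O·s/L.
C = Vt/(Pplat − PEEP) = 483.0 / (19.5 − 4) = 483.0/15.5 = 31.161 mL/cmH2O.
τ = R × C = 23.81 × 0.03116 L/cmH2O = 0.7419 s.
Fraction remaining = e^(−Te/τ) = e^(−1.36/0.7419) = 0.1599.
Trapped volume = 483.0 × 0.1599 = 77.232 mL.

77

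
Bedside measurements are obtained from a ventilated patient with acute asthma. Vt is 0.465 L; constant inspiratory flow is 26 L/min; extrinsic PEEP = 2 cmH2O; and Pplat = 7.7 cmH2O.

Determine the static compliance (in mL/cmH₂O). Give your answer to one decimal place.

81.6

Cstat = Vt / (Pplat − PEEP) = 465 / (7.7 − 2) = 465 / 5.7 = 81.579 mL/cmH2O.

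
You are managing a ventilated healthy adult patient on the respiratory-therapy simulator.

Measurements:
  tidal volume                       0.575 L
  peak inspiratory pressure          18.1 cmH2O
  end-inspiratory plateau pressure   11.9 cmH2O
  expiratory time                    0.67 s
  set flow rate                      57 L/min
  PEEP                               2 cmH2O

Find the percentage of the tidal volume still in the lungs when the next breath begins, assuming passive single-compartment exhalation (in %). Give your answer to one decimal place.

17.1

Flow: 57 L/min ÷ 60 = 0.95 L/s.
R = (PIP − Pplat)/V̇ = (18.1 − 11.9) / 0.95 = 6.2/0.95 = 6.526 cmH2O·s/L.
C = Vt/(Pplat − PEEP) = 575.0 / (11.9 − 2) = 575.0/9.9 = 58.081 mL/cmH2O.
τ = R × C = 6.526 × 0.05808 L/cmH2O = 0.379 s.
Fraction remaining at end-expiration = e^(−Te/τ) = e^(−0.67/0.379) = 0.1707 → 17.07%.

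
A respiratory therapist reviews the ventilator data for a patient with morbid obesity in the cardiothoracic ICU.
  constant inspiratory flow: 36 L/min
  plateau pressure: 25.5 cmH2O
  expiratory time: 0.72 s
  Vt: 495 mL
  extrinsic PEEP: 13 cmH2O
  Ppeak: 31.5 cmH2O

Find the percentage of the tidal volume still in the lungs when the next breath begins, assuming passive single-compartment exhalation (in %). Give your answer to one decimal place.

Flow: 36 L/min ÷ 60 = 0.6 L/s.
R = (PIP − Pplat)/V̇ = (31.5 − 25.5) / 0.6 = 6.0/0.6 = 10.0 cmH2O·s/L.
C = Vt/(Pplat − PEEP) = 495.0 / (25.5 − 13) = 495.0/12.5 = 39.6 mL/cmH2O.
τ = R × C = 10.0 × 0.0396 L/cmH2O = 0.396 s.
Fraction remaining at end-expiration = e^(−Te/τ) = e^(−0.72/0.396) = 0.1623 → 16.23%.

16.2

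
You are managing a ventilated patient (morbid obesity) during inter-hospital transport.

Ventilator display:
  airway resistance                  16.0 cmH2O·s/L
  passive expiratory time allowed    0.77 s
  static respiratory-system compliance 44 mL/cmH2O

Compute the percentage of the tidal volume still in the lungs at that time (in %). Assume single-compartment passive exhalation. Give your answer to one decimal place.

τ = R × C = 16.0 × 44 mL/cmH2O = 16.0 × 0.044 L/cmH2O = 0.704 s.
Passive exhalation: V(t)/V₀ = e^(−t/τ) = e^(−0.77/0.704) = 0.335.
Fraction remaining = 0.335 → 33.5%.

33.5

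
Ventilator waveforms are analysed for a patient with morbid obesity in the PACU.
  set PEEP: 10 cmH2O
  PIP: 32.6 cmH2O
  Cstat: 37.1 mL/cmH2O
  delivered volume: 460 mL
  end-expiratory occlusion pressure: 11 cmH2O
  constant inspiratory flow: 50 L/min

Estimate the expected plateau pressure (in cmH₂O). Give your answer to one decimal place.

23.4

End-expiratory occlusion gives total PEEP = 11 cmH2O (intrinsic PEEP = 11 − 10 = 1). Use total PEEP for the elastic gradient.
Pplat = PEEPtotal + Vt / Cstat = 11 + 460 / 37.1 = 11 + 12.399 = 23.399 cmH2O.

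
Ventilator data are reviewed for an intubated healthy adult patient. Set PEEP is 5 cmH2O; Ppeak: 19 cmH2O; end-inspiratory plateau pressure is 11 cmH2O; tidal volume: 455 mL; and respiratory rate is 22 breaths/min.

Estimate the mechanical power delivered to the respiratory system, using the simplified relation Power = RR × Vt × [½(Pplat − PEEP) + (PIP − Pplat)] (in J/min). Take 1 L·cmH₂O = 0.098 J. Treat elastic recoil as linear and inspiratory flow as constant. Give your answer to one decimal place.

Per-breath work = Vt × [½(Pplat−PEEP) + (PIP−Pplat)] = 0.455 × [0.5×6.0 + 8.0] = 0.455 × 11.0 = 5.005 L·cmH2O.
Power = 22 × 5.005 = 110.11 L·cmH2O/min.
× 0.098 J/(L·cmH2O) → 10.791 J/min.

10.8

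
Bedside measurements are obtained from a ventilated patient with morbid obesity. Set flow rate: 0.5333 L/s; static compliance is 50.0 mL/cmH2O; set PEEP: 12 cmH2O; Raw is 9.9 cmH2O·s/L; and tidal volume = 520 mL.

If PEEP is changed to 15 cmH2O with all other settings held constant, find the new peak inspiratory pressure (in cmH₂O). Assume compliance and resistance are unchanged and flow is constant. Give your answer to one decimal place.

PIP = Vt/C + R·V̇ + PEEP (constant-flow equation of motion).
Only the baseline term changes: ΔPIP = ΔPEEP = 15 − 12 = 3.0 cmH2O.
Original PIP = 520/50.0 + 9.9×0.5333 + 12 = 27.68 cmH2O; new PIP = 27.68 + (3.0) = 30.68 cmH2O.

30.7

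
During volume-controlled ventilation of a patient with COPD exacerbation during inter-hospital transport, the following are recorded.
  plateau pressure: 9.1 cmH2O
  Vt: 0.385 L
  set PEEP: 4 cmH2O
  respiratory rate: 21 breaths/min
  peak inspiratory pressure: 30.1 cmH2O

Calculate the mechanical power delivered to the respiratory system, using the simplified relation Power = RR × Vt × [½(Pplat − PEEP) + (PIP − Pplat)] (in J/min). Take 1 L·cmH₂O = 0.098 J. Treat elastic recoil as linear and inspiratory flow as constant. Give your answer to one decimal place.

Per-breath work = Vt × [½(Pplat−PEEP) + (PIP−Pplat)] = 0.385 × [0.5×5.1 + 21.0] = 0.385 × 23.55 = 9.067 L·cmH2O.
Power = 21 × 9.067 = 190.41 L·cmH2O/min.
× 0.098 J/(L·cmH2O) → 18.66 J/min.

18.7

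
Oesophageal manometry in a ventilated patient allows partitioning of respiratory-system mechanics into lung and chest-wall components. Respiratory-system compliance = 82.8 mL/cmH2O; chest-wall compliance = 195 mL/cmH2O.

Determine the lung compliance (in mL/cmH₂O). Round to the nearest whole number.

1/CL = 1/Crs − 1/Ccw.
1/CL = 1/82.8 − 1/195 = 0.006949.
CL = 143.91 mL/cmH2O.

144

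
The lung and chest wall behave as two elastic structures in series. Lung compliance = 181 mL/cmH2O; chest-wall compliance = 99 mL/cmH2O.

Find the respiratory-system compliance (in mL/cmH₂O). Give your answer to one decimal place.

Lung and chest wall are elastances in series: 1/Crs = 1/CL + 1/Ccw.
1/Crs = 1/181 + 1/99 = 0.01563.
Crs = 63.98 mL/cmH2O.

64.0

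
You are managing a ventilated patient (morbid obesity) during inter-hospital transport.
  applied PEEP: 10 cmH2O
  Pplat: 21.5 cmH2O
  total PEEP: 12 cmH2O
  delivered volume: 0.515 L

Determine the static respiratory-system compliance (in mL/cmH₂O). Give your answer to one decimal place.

End-expiratory occlusion gives total PEEP = 12 cmH2O (intrinsic PEEP = 12 − 10 = 2). Use total PEEP for the elastic gradient.
Cstat = Vt / (Pplat − PEEPtotal) = 515 / (21.5 − 12) = 515 / 9.5 = 54.211 mL/cmH2O.

54.2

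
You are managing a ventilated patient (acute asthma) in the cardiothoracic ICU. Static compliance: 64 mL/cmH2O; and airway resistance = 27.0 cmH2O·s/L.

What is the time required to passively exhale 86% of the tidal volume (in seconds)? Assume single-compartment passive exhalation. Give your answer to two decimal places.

3.40

τ = R × C = 27.0 × 64 mL/cmH2O = 27.0 × 0.064 L/cmH2O = 1.728 s.
Exhaled fraction f = 1 − e^(−t/τ) → t = −τ·ln(1 − f) = −1.728·ln(0.14) = 3.397 s.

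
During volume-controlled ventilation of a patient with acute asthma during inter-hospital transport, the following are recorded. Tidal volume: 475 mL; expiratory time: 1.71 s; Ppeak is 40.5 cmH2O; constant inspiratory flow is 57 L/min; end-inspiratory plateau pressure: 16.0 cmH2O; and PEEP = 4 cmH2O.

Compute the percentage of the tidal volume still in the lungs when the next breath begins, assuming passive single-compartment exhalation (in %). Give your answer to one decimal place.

Flow: 57 L/min ÷ 60 = 0.95 L/s.
R = (PIP − Pplat)/V̇ = (40.5 − 16.0) / 0.95 = 24.5/0.95 = 25.789 cmH2O·s/L.
C = Vt/(Pplat − PEEP) = 475.0 / (16.0 − 4) = 475.0/12.0 = 39.583 mL/cmH2O.
τ = R × C = 25.789 × 0.03958 L/cmH2O = 1.021 s.
Fraction remaining at end-expiration = e^(−Te/τ) = e^(−1.71/1.021) = 0.1873 → 18.73%.

18.7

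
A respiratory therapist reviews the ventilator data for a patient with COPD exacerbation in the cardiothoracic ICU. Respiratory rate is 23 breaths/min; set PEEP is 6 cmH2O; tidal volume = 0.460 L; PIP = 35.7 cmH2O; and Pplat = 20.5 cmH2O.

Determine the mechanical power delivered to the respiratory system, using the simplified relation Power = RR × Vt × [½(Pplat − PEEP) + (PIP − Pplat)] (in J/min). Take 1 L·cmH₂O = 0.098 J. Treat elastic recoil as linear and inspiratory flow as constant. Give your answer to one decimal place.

Per-breath work = Vt × [½(Pplat−PEEP) + (PIP−Pplat)] = 0.460 × [0.5×14.5 + 15.2] = 0.460 × 22.45 = 10.327 L·cmH2O.
Power = 23 × 10.327 = 237.52 L·cmH2O/min.
× 0.098 J/(L·cmH2O) → 23.277 J/min.

23.3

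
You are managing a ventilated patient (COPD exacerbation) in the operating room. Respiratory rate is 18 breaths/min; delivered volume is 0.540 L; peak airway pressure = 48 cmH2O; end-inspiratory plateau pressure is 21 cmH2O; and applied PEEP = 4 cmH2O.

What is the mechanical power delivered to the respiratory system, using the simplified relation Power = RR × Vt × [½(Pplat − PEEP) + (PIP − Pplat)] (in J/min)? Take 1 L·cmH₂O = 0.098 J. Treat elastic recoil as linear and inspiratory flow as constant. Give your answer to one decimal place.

33.8

Per-breath work = Vt × [½(Pplat−PEEP) + (PIP−Pplat)] = 0.540 × [0.5×17.0 + 27.0] = 0.540 × 35.5 = 19.17 L·cmH2O.
Power = 18 × 19.17 = 345.06 L·cmH2O/min.
× 0.098 J/(L·cmH2O) → 33.816 J/min.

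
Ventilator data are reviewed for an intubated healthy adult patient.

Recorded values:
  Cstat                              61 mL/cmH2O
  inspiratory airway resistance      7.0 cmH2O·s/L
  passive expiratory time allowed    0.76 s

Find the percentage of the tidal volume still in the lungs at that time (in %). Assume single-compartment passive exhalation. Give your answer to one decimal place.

τ = R × C = 7.0 × 61 mL/cmH2O = 7.0 × 0.061 L/cmH2O = 0.427 s.
Passive exhalation: V(t)/V₀ = e^(−t/τ) = e^(−0.76/0.427) = 0.1687.
Fraction remaining = 0.1687 → 16.87%.

16.9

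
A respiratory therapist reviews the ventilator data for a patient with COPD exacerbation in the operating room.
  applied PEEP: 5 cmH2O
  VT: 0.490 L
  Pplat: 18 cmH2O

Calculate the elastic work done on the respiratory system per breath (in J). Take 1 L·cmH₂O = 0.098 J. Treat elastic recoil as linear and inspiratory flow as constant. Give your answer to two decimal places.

0.31

Elastic work ≈ ½ × (Pplat − PEEP) × Vt = 0.5 × (18 − 5) × 0.490 L = 0.5 × 13.0 × 0.490 = 3.185 L·cmH2O.
× 0.098 J/(L·cmH2O) → 0.3121 J.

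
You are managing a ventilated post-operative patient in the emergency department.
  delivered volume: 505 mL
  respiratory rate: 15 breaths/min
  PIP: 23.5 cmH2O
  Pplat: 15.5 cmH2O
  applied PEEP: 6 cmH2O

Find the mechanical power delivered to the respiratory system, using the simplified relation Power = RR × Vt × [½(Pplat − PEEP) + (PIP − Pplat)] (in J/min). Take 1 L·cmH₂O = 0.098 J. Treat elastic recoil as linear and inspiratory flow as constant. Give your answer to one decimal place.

9.5

Per-breath work = Vt × [½(Pplat−PEEP) + (PIP−Pplat)] = 0.505 × [0.5×9.5 + 8.0] = 0.505 × 12.75 = 6.439 L·cmH2O.
Power = 15 × 6.439 = 96.585 L·cmH2O/min.
× 0.098 J/(L·cmH2O) → 9.465 J/min.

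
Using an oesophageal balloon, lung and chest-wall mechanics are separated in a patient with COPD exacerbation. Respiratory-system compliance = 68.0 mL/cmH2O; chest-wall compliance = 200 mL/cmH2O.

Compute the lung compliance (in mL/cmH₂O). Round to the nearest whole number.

1/CL = 1/Crs − 1/Ccw.
1/CL = 1/68.0 − 1/200 = 0.009706.
CL = 103.03 mL/cmH2O.

103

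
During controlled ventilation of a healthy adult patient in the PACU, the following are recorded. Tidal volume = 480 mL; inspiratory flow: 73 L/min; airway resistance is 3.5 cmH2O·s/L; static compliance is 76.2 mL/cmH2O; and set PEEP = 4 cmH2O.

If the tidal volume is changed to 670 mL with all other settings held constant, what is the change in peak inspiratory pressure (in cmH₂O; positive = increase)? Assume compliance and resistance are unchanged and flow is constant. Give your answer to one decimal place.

2.5

PIP = Vt/C + R·V̇ + PEEP (constant-flow equation of motion).
Only the elastic term changes: ΔPIP = ΔVt / C = (670 − 480) / 76.2 = 2.493 cmH2O.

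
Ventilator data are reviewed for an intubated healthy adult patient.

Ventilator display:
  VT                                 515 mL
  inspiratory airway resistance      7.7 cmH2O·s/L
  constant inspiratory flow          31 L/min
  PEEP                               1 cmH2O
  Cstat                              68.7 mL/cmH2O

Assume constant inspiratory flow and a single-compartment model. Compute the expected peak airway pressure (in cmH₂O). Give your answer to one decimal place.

Flow: 31 L/min ÷ 60 = 0.5167 L/s.
Equation of motion (constant flow): PIP = Vt/C + R·V̇ + PEEP.
PIP = 515/68.7 + 7.7×0.5167 + 1 = 7.496 + 3.979 + 1 = 12.475 cmH2O.

12.5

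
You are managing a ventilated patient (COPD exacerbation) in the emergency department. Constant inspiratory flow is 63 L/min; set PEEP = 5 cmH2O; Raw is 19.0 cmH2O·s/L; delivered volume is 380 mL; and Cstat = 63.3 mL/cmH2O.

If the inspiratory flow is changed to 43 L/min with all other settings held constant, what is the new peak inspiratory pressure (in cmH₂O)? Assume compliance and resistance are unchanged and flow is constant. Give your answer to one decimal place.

24.6

Flow: 63 L/min ÷ 60 = 1.05 L/s.
New flow: 43 L/min ÷ 60 = 0.7167 L/s.
PIP = Vt/C + R·V̇ + PEEP (constant-flow equation of motion).
Only the resistive term changes: ΔPIP = R × ΔV̇ = 19.0 × (0.7167 − 1.05) = 19.0 × -0.3333 = -6.333 cmH2O.
Original PIP = 380/63.3 + 19.0×1.05 + 5 = 30.953 cmH2O; new PIP = 30.953 + (-6.333) = 24.62 cmH2O.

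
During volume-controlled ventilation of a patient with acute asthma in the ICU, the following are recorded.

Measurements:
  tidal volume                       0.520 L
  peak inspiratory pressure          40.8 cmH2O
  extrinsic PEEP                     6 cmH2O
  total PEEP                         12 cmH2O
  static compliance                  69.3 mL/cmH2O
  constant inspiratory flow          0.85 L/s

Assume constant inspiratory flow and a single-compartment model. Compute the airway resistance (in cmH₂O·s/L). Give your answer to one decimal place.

Total PEEP = 12 cmH2O (set 6 + intrinsic 6); this is the baseline alveolar pressure.
Equation of motion (constant flow): PIP = Vt/C + R·V̇ + PEEP.
R·V̇ = PIP − Vt/C − PEEP = 40.8 − 520/69.3 − 12 = 40.8 − 7.504 − 12 = 21.296 cmH2O.
R = 21.296 / 0.85 = 25.054 cmH2O·s/L.

25.1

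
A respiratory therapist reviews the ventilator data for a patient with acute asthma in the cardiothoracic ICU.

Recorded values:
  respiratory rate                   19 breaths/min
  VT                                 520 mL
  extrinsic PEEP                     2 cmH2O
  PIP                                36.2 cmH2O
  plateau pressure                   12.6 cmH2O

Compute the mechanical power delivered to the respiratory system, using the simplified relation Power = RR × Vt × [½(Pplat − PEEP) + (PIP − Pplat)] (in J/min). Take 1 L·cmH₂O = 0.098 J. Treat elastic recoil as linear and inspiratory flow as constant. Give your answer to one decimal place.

Per-breath work = Vt × [½(Pplat−PEEP) + (PIP−Pplat)] = 0.520 × [0.5×10.6 + 23.6] = 0.520 × 28.9 = 15.028 L·cmH2O.
Power = 19 × 15.028 = 285.53 L·cmH2O/min.
× 0.098 J/(L·cmH2O) → 27.982 J/min.

28.0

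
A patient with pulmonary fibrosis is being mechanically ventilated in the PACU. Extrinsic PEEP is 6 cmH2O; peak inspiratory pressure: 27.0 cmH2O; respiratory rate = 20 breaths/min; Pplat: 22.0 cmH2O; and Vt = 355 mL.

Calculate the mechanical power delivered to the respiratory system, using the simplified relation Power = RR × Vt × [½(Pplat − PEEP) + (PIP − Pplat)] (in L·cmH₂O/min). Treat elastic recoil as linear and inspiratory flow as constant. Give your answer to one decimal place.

Per-breath work = Vt × [½(Pplat−PEEP) + (PIP−Pplat)] = 0.355 × [0.5×16.0 + 5.0] = 0.355 × 13.0 = 4.615 L·cmH2O.
Power = 20 × 4.615 = 92.3 L·cmH2O/min.

92.3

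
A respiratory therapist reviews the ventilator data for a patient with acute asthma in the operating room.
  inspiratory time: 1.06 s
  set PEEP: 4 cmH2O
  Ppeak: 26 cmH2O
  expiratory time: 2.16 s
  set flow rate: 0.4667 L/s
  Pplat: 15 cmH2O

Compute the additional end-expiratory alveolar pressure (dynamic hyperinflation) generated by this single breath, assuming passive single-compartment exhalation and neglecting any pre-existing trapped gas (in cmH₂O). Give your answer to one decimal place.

1.4

Vt = flow × Ti = 0.4667 L/s × 1.06 s × 1000 mL/L = 494.7 mL.
R = (PIP − Pplat)/V̇ = (26 − 15) / 0.4667 = 11.0/0.4667 = 23.57 cmH2O·s/L.
C = Vt/(Pplat − PEEP) = 494.7 / (15 − 4) = 494.7/11.0 = 44.973 mL/cmH2O.
τ = R × C = 23.57 × 0.04497 L/cmH2O = 1.06 s.
Fraction remaining = e^(−Te/τ) = e^(−2.16/1.06) = 0.1303; trapped volume = 494.7 × 0.1303 = 64.459 mL.
Additional alveolar pressure from trapping ≈ V_trapped / C = 64.459 / 44.973 = 1.433 cmH2O.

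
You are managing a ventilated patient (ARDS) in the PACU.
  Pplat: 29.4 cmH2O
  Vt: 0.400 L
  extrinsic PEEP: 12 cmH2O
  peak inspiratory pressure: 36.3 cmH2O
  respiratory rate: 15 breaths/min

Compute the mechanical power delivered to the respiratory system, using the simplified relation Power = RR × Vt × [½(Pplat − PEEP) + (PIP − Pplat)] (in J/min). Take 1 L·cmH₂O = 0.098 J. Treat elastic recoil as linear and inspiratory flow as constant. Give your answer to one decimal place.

Per-breath work = Vt × [½(Pplat−PEEP) + (PIP−Pplat)] = 0.400 × [0.5×17.4 + 6.9] = 0.400 × 15.6 = 6.24 L·cmH2O.
Power = 15 × 6.24 = 93.6 L·cmH2O/min.
× 0.098 J/(L·cmH2O) → 9.173 J/min.

9.2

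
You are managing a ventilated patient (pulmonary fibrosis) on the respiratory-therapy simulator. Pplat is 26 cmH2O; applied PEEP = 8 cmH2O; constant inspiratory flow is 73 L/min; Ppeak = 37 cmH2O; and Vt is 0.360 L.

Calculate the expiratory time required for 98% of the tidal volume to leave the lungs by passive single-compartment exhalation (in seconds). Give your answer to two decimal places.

Flow: 73 L/min ÷ 60 = 1.2167 L/s.
R = (PIP − Pplat)/V̇ = (37 − 26) / 1.2167 = 11.0/1.2167 = 9.041 cmH2O·s/L.
C = Vt/(Pplat − PEEP) = 360.0 / (26 − 8) = 360.0/18.0 = 20.0 mL/cmH2O.
τ = R × C = 9.041 × 0.02 L/cmH2O = 0.1808 s.
t = −τ·ln(1 − 0.98) = −0.1808·ln(0.02) = 0.7073 s.

0.71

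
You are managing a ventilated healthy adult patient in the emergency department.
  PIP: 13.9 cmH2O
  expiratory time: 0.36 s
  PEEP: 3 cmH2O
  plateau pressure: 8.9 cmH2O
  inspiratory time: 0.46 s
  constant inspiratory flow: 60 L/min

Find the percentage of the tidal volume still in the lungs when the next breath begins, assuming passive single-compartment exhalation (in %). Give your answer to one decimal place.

Flow: 60 L/min ÷ 60 = 1 L/s.
Vt = flow × Ti = 1 L/s × 0.46 s × 1000 mL/L = 460.0 mL.
R = (PIP − Pplat)/V̇ = (13.9 − 8.9) / 1 = 5.0/1 = 5.0 cmH2O·s/L.
C = Vt/(Pplat − PEEP) = 460.0 / (8.9 − 3) = 460.0/5.9 = 77.966 mL/cmH2O.
τ = R × C = 5.0 × 0.07797 L/cmH2O = 0.3899 s.
Fraction remaining at end-expiration = e^(−Te/τ) = e^(−0.36/0.3899) = 0.3972 → 39.72%.

39.7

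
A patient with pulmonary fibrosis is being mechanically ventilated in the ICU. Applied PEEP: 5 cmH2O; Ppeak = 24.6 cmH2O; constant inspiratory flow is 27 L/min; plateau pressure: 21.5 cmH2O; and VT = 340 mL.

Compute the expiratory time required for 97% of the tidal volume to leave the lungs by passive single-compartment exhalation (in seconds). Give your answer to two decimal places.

0.50

Flow: 27 L/min ÷ 60 = 0.45 L/s.
R = (PIP − Pplat)/V̇ = (24.6 − 21.5) / 0.45 = 3.1/0.45 = 6.889 cmH2O·s/L.
C = Vt/(Pplat − PEEP) = 340.0 / (21.5 − 5) = 340.0/16.5 = 20.606 mL/cmH2O.
τ = R × C = 6.889 × 0.02061 L/cmH2O = 0.142 s.
t = −τ·ln(1 − 0.97) = −0.142·ln(0.03) = 0.4979 s.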